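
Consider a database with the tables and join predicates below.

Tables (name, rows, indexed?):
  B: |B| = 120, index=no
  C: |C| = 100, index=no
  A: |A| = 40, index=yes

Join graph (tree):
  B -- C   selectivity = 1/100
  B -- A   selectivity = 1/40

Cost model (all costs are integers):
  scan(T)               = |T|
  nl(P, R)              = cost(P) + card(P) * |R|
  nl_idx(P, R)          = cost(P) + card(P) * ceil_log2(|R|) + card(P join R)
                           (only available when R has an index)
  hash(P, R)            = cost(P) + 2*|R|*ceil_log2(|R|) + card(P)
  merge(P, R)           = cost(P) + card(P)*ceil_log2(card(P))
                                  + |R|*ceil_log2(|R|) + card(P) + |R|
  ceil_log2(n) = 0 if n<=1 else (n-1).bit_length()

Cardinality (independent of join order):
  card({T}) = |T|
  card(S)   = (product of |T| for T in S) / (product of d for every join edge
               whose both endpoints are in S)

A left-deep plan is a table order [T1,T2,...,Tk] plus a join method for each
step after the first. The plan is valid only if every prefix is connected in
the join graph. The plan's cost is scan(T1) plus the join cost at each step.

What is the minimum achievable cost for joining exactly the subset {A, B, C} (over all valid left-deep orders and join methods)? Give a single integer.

2240

Selinger DP over subsets of {A,B,C}:
  {B}: scan cost=120, card=120
  {C}: scan cost=100, card=100
  {A}: scan cost=40, card=40
  {BC}: card=120; try (C,hash)→1640, (B,merge)→1860, (C,merge)→1880, (B,hash)→1880, (B,nl)→12100, (C,nl)→12120; best=1640 via (C,hash)
  {AB}: card=120; try (A,hash)→720, (A,nl_idx)→960, (B,merge)→1280, (A,merge)→1360, (B,hash)→1760, (B,nl)→4840 …(+1); best=720 via (A,hash)
  {ABC}: card=120; try (C,hash)→2240, (A,hash)→2240, (C,merge)→2480, (A,nl_idx)→2480, (A,merge)→2880, (A,nl)→6440 …(+1); best=2240 via (C,hash)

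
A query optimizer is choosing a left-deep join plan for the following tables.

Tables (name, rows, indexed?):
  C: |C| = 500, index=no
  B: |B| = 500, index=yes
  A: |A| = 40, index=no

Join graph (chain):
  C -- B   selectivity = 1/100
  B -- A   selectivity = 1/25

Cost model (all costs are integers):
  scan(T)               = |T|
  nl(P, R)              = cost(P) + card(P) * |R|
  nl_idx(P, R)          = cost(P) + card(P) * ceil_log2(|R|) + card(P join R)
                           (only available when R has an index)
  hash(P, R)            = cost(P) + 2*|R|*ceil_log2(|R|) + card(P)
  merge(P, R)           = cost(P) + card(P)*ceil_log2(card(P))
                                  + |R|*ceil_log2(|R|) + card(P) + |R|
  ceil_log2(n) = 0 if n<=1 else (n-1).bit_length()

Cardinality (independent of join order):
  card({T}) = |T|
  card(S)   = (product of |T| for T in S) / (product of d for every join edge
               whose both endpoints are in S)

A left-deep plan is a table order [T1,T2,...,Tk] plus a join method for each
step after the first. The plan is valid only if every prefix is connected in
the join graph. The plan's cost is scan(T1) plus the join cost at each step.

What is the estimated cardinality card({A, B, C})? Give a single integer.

Tables in S: A(40), B(500), C(500)
Edges inside S: C-B(d=100), B-A(d=25)
numerator = 40 * 500 * 500 = 10000000
denominator = 100 * 25 = 2500
card(S) = 10000000 / 2500 = 4000

4000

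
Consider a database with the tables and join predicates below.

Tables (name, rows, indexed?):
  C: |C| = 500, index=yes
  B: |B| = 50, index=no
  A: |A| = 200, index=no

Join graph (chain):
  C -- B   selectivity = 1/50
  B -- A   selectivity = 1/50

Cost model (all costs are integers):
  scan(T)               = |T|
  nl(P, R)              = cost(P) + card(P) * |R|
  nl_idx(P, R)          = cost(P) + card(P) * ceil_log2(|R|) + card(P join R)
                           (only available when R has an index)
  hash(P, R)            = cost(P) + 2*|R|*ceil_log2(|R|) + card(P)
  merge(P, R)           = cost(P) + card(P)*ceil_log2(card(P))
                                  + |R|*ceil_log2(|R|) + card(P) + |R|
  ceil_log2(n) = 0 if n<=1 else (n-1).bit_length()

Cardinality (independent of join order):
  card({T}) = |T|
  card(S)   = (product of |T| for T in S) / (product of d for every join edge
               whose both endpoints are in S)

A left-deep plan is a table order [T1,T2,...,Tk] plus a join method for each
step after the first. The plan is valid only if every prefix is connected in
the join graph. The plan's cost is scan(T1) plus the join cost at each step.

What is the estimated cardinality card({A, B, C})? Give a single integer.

Tables in S: A(200), B(50), C(500)
Edges inside S: C-B(d=50), B-A(d=50)
numerator = 200 * 50 * 500 = 5000000
denominator = 50 * 50 = 2500
card(S) = 5000000 / 2500 = 2000

2000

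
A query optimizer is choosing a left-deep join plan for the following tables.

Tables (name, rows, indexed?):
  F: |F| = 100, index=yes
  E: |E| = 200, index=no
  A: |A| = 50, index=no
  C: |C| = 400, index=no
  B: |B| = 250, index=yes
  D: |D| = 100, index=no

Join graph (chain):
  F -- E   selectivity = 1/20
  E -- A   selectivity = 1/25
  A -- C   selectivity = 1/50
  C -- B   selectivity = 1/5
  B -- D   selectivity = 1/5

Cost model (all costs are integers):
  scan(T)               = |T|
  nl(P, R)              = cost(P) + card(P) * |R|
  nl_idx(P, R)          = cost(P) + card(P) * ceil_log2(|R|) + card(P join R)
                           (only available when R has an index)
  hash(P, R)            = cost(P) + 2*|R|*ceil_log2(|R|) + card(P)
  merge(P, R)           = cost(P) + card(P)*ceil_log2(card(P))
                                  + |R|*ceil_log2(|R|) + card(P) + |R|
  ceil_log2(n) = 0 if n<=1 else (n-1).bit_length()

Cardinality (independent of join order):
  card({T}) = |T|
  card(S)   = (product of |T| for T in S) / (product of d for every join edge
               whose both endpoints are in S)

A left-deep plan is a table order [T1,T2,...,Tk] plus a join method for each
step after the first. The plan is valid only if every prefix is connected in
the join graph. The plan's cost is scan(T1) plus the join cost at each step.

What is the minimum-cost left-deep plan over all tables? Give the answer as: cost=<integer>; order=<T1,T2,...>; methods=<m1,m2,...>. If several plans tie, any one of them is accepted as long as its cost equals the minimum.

Selinger DP (subsets sized 1..n):
  {F}: scan cost=100, card=100
  {E}: scan cost=200, card=200
  {A}: scan cost=50, card=50
  {C}: scan cost=400, card=400
  {B}: scan cost=250, card=250
  {D}: scan cost=100, card=100
  {EF}: card=1000; try (F,hash)→1800, (F,nl_idx)→2600, (E,merge)→2700, (F,merge)→2800, (E,hash)→3400, (E,nl)→20100 …(+1); best=1800 via (F,hash)
  {AE}: card=400; try (A,hash)→1000, (E,merge)→2200, (A,merge)→2350, (E,hash)→3300, (E,nl)→10050, (A,nl)→10200; best=1000 via (A,hash)
  {AC}: card=400; try (A,hash)→1400, (C,merge)→4400, (A,merge)→4750, (C,hash)→7300, (C,nl)→20050, (A,nl)→20400; best=1400 via (A,hash)
  {BC}: card=20000; try (B,hash)→4800, (C,merge)→6500, (B,merge)→6650, (C,hash)→7700, (B,nl_idx)→23600, (C,nl)→100250 …(+1); best=4800 via (B,hash)
  {BD}: card=5000; try (D,hash)→1900, (B,merge)→3150, (D,merge)→3300, (B,hash)→4200, (B,nl_idx)→5900, (B,nl)→25100 …(+1); best=1900 via (D,hash)
  {AEF}: card=2000; try (F,hash)→2800, (A,hash)→3400, (F,merge)→5800, (F,nl_idx)→5800, (A,merge)→13150, (F,nl)→41000 …(+1); best=2800 via (F,hash)
  {ACE}: card=3200; try (E,hash)→5000, (E,merge)→7200, (C,hash)→8600, (C,merge)→9000, (E,nl)→81400, (C,nl)→161000; best=5000 via (E,hash)
  {ABC}: card=20000; try (B,hash)→5800, (B,merge)→7650, (B,nl_idx)→24600, (A,hash)→25400, (B,nl)→101400, (A,merge)→325150 …(+1); best=5800 via (B,hash)
  {BCD}: card=400000; try (C,hash)→14100, (D,hash)→26200, (C,merge)→75900, (D,merge)→325600, (C,nl)→2001900, (D,nl)→2004800; best=14100 via (C,hash)
  {ACEF}: card=16000; try (F,hash)→9600, (C,hash)→12000, (C,merge)→30800, (F,nl_idx)→43400, (F,merge)→47400, (F,nl)→325000 …(+1); best=9600 via (F,hash)
  {ABCE}: card=160000; try (B,hash)→12200, (E,hash)→29000, (B,merge)→48850, (B,nl_idx)→190600, (E,merge)→327600, (B,nl)→805000 …(+1); best=12200 via (B,hash)
  {ABCD}: card=400000; try (D,hash)→27200, (D,merge)→326600, (A,hash)→414700, (D,nl)→2005800, (A,merge)→8014450, (A,nl)→20014100; best=27200 via (D,hash)
  {ABCEF}: card=800000; try (B,hash)→29600, (F,hash)→173600, (B,merge)→251850, (B,nl_idx)→937600, (F,nl_idx)→1932200, (F,merge)→3053000 …(+2); best=29600 via (B,hash)
  {ABCDE}: card=3200000; try (D,hash)→173600, (E,hash)→430400, (D,merge)→3053000, (E,merge)→8029000, (D,nl)→16012200, (E,nl)→80027200; best=173600 via (D,hash)
  {ABCDEF}: card=16000000; try (D,hash)→831000, (F,hash)→3375000, (D,merge)→16830400, (F,nl_idx)→38573600, (F,merge)→73774400, (D,nl)→80029600 …(+1); best=831000 via (D,hash)

cost=831000; order=C,A,E,F,B,D; methods=hash,hash,hash,hash,hash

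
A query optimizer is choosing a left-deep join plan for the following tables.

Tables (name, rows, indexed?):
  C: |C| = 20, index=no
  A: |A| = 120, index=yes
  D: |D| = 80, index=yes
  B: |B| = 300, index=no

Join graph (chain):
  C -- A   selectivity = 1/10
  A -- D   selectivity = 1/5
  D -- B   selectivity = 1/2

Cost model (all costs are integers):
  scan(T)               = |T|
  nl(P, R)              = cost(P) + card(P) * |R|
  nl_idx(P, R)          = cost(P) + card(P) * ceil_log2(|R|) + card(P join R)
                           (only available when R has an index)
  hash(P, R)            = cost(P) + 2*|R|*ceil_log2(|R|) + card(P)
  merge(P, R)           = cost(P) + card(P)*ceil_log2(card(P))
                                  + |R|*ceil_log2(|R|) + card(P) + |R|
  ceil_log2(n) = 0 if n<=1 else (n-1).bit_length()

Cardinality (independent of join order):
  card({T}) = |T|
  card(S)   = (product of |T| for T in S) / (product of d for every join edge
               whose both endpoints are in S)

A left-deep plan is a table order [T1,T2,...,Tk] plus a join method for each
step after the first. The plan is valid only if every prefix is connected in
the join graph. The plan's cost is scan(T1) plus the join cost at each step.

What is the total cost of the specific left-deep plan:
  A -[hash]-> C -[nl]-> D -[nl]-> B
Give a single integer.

step 1: scan A: cost=120, card=120
step 2: join C via hash
    card(P join C) = 120*20/(10) = 240
    cost = 120 + 2*20*5 + 120 = 440
step 3: join D via nl
    card(P join D) = 240*80/(5) = 3840
    cost = 440 + 240*80 = 19640
step 4: join B via nl
    card(P join B) = 3840*300/(2) = 576000
    cost = 19640 + 3840*300 = 1171640

1171640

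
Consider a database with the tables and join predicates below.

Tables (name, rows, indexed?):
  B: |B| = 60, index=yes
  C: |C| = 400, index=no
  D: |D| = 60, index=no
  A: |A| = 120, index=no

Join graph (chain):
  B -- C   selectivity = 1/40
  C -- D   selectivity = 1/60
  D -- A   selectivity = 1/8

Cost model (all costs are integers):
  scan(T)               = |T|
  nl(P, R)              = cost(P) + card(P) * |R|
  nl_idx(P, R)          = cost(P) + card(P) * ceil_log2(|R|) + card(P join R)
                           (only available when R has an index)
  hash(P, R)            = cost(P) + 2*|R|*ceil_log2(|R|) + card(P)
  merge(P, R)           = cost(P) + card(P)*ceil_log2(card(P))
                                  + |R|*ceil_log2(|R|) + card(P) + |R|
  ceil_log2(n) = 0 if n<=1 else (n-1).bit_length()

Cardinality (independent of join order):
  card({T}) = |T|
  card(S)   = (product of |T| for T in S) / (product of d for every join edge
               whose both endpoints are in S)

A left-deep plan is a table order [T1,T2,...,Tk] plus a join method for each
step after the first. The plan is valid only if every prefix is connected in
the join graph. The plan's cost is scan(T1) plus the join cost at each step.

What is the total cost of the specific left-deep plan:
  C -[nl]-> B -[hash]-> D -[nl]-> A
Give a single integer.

step 1: scan C: cost=400, card=400
step 2: join B via nl
    card(P join B) = 400*60/(40) = 600
    cost = 400 + 400*60 = 24400
step 3: join D via hash
    card(P join D) = 600*60/(60) = 600
    cost = 24400 + 2*60*6 + 600 = 25720
step 4: join A via nl
    card(P join A) = 600*120/(8) = 9000
    cost = 25720 + 600*120 = 97720

97720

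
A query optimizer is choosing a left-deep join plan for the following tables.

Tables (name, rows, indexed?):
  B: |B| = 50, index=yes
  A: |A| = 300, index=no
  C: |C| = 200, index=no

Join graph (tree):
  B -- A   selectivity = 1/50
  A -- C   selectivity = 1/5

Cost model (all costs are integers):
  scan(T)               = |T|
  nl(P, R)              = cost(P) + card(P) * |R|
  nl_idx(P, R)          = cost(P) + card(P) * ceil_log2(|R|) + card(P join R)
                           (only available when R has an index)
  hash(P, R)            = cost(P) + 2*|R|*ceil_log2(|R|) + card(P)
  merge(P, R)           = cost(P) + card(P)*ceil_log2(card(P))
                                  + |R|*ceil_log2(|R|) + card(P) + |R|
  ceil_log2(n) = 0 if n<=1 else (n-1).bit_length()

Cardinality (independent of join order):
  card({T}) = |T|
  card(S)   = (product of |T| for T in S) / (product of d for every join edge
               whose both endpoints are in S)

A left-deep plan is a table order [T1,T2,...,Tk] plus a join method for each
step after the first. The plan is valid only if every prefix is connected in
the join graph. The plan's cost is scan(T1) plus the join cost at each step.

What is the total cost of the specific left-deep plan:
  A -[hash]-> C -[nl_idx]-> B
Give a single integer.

87800

step 1: scan A: cost=300, card=300
step 2: join C via hash
    card(P join C) = 300*200/(5) = 12000
    cost = 300 + 2*200*8 + 300 = 3800
step 3: join B via nl_idx
    card(P join B) = 12000*50/(50) = 12000
    cost = 3800 + 12000*6 + 12000 = 87800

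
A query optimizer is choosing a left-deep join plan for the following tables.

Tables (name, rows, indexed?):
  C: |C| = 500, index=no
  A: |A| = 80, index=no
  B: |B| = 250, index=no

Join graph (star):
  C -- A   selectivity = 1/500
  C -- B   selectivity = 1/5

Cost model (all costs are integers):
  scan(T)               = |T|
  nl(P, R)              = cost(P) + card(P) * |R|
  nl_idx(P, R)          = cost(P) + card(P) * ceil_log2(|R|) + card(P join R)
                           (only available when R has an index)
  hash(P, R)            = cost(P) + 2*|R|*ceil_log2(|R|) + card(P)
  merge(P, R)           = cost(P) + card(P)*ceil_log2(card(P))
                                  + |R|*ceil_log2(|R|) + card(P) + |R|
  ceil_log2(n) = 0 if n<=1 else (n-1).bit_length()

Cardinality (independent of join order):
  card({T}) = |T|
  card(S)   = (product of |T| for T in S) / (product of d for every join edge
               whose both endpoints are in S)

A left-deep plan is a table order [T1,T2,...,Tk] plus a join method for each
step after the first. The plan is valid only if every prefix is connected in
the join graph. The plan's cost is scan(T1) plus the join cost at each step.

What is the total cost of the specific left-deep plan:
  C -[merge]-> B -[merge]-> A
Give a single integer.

408390

step 1: scan C: cost=500, card=500
step 2: join B via merge
    card(P join B) = 500*250/(5) = 25000
    cost = 500 + 500*9 + 250*8 + 500 + 250 = 7750
step 3: join A via merge
    card(P join A) = 25000*80/(500) = 4000
    cost = 7750 + 25000*15 + 80*7 + 25000 + 80 = 408390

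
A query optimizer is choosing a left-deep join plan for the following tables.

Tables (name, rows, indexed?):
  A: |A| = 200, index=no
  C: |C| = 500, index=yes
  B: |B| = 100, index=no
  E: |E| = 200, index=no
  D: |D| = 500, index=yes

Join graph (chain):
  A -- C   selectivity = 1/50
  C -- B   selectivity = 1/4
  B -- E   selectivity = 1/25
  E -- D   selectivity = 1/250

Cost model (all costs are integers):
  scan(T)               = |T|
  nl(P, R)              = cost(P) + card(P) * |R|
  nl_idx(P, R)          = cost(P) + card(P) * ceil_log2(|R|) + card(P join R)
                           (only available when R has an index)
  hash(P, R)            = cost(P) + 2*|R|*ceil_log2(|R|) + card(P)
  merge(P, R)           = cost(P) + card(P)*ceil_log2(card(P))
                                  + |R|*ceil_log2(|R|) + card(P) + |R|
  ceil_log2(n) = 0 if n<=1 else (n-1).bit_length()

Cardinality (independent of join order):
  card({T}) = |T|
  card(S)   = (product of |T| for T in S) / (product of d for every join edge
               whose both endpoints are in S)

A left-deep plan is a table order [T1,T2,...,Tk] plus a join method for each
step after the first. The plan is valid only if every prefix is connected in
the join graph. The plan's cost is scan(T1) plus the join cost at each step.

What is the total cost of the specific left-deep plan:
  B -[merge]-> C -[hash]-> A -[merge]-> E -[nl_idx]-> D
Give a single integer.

5273400

step 1: scan B: cost=100, card=100
step 2: join C via merge
    card(P join C) = 100*500/(4) = 12500
    cost = 100 + 100*7 + 500*9 + 100 + 500 = 5900
step 3: join A via hash
    card(P join A) = 12500*200/(50) = 50000
    cost = 5900 + 2*200*8 + 12500 = 21600
step 4: join E via merge
    card(P join E) = 50000*200/(25) = 400000
    cost = 21600 + 50000*16 + 200*8 + 50000 + 200 = 873400
step 5: join D via nl_idx
    card(P join D) = 400000*500/(250) = 800000
    cost = 873400 + 400000*9 + 800000 = 5273400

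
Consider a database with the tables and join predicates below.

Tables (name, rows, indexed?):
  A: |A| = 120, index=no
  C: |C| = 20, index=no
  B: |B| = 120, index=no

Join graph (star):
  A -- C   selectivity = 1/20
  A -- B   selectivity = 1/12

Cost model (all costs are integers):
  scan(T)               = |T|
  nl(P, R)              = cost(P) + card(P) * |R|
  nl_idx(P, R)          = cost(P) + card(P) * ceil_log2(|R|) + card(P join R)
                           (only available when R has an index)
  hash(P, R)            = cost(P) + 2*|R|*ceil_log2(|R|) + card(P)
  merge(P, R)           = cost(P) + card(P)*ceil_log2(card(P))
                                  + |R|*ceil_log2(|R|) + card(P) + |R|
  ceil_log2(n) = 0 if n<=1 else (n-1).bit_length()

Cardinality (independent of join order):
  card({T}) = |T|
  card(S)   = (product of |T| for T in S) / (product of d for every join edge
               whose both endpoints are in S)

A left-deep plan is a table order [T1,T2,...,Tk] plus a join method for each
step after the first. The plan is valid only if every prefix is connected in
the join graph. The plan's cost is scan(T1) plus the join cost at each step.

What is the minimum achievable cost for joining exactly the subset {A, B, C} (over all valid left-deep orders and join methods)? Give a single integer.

Selinger DP over subsets of {A,B,C}:
  {A}: scan cost=120, card=120
  {C}: scan cost=20, card=20
  {B}: scan cost=120, card=120
  {AC}: card=120; try (C,hash)→440, (A,merge)→1100, (C,merge)→1200, (A,hash)→1720, (A,nl)→2420, (C,nl)→2520; best=440 via (C,hash)
  {AB}: card=1200; try (B,hash)→1920, (A,hash)→1920, (B,merge)→2040, (A,merge)→2040, (B,nl)→14520, (A,nl)→14520; best=1920 via (B,hash)
  {ABC}: card=1200; try (B,hash)→2240, (B,merge)→2360, (C,hash)→3320, (B,nl)→14840, (C,merge)→16440, (C,nl)→25920; best=2240 via (B,hash)

2240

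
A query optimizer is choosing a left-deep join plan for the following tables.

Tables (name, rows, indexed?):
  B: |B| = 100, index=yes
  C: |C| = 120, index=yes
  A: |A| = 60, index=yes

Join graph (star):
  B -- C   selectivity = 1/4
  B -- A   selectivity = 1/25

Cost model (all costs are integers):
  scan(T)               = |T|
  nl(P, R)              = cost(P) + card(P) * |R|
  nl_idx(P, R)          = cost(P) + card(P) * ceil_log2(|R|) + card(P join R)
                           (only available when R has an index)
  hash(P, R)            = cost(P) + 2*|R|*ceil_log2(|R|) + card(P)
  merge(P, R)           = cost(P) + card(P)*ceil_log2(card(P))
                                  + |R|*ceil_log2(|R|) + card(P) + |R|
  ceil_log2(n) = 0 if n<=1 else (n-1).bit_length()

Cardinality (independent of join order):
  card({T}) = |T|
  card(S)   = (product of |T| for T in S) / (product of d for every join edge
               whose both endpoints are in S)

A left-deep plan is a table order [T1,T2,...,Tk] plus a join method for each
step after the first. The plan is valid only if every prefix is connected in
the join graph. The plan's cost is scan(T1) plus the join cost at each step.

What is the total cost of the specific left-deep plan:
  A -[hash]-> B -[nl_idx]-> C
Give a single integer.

10400

step 1: scan A: cost=60, card=60
step 2: join B via hash
    card(P join B) = 60*100/(25) = 240
    cost = 60 + 2*100*7 + 60 = 1520
step 3: join C via nl_idx
    card(P join C) = 240*120/(4) = 7200
    cost = 1520 + 240*7 + 7200 = 10400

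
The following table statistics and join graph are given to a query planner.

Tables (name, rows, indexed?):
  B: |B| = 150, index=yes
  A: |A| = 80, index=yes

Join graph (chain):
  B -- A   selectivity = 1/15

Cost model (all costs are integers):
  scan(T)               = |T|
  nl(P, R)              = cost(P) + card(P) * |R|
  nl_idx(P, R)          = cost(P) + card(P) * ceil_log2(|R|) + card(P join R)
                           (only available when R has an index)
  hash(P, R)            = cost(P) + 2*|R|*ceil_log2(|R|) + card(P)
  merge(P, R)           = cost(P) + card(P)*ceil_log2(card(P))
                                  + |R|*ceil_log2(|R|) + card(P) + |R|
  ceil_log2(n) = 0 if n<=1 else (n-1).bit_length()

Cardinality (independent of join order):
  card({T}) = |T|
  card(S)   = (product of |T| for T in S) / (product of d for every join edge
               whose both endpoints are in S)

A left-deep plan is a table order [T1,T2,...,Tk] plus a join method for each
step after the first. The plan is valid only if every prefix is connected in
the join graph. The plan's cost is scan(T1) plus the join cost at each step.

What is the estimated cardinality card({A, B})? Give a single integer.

Tables in S: A(80), B(150)
Edges inside S: B-A(d=15)
numerator = 80 * 150 = 12000
denominator = 15 = 15
card(S) = 12000 / 15 = 800

800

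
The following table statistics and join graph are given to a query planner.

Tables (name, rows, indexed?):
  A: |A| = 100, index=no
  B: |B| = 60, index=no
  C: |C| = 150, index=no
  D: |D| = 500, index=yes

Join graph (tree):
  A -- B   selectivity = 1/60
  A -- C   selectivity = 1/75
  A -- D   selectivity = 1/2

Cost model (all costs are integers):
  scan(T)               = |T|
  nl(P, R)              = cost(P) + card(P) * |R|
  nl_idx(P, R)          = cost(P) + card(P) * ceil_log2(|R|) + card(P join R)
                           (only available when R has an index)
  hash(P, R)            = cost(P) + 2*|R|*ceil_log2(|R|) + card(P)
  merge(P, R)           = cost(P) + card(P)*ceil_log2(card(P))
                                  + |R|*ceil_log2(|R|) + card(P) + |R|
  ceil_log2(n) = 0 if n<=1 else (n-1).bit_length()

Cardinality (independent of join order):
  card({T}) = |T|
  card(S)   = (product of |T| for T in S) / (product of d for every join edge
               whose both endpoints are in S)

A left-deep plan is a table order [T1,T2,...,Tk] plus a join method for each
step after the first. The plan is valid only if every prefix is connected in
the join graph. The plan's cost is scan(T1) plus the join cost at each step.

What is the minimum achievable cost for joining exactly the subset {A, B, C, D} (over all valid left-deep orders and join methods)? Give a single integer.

9420

Selinger DP over subsets of {A,B,C,D}:
  {A}: scan cost=100, card=100
  {B}: scan cost=60, card=60
  {C}: scan cost=150, card=150
  {D}: scan cost=500, card=500
  {AB}: card=100; try (B,hash)→920, (A,merge)→1280, (B,merge)→1320, (A,hash)→1520, (A,nl)→6060, (B,nl)→6100; best=920 via (B,hash)
  {AC}: card=200; try (A,hash)→1700, (C,merge)→2250, (A,merge)→2300, (C,hash)→2600, (C,nl)→15100, (A,nl)→15150; best=1700 via (A,hash)
  {AD}: card=25000; try (A,hash)→2400, (D,merge)→5900, (A,merge)→6300, (D,hash)→9200, (D,nl_idx)→26000, (D,nl)→50100 …(+1); best=2400 via (A,hash)
  {ABC}: card=200; try (B,hash)→2620, (C,merge)→3070, (C,hash)→3420, (B,merge)→3920, (B,nl)→13700, (C,nl)→15920; best=2620 via (B,hash)
  {ABD}: card=25000; try (D,merge)→6720, (D,hash)→10020, (D,nl_idx)→26820, (B,hash)→28120, (D,nl)→50920, (B,merge)→402820 …(+1); best=6720 via (D,merge)
  {ACD}: card=50000; try (D,merge)→8500, (D,hash)→10900, (C,hash)→29800, (D,nl_idx)→53500, (D,nl)→101700, (C,merge)→403750 …(+1); best=8500 via (D,merge)
  {ABCD}: card=50000; try (D,merge)→9420, (D,hash)→11820, (C,hash)→34120, (D,nl_idx)→54420, (B,hash)→59220, (D,nl)→102620 …(+4); best=9420 via (D,merge)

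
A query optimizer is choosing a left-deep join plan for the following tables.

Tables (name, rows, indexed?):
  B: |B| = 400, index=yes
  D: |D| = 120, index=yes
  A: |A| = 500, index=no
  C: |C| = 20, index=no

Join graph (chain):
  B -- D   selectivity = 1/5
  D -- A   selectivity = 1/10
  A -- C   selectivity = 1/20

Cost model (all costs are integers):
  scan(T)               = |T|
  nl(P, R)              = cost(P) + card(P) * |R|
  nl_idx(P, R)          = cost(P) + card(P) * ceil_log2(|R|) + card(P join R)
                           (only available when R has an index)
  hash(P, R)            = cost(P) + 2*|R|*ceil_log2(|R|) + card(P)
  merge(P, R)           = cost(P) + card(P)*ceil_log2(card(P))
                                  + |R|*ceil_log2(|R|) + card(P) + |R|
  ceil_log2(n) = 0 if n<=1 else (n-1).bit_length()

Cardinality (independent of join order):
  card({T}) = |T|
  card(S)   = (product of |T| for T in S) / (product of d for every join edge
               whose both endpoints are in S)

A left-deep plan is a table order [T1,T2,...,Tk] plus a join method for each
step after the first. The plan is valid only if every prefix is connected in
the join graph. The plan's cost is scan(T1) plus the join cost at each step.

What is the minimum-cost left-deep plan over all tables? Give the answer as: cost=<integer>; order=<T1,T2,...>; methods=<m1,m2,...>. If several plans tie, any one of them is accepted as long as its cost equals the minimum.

cost=16580; order=A,C,D,B; methods=hash,hash,hash

Selinger DP (subsets sized 1..n):
  {B}: scan cost=400, card=400
  {D}: scan cost=120, card=120
  {A}: scan cost=500, card=500
  {C}: scan cost=20, card=20
  {BD}: card=9600; try (D,hash)→2480, (B,merge)→5080, (D,merge)→5360, (B,hash)→7440, (B,nl_idx)→10800, (D,nl_idx)→12800 …(+2); best=2480 via (D,hash)
  {AD}: card=6000; try (D,hash)→2680, (A,merge)→6080, (D,merge)→6460, (A,hash)→9240, (D,nl_idx)→10000, (A,nl)→60120 …(+1); best=2680 via (D,hash)
  {AC}: card=500; try (C,hash)→1200, (A,merge)→5140, (C,merge)→5620, (A,hash)→9040, (A,nl)→10020, (C,nl)→10500; best=1200 via (C,hash)
  {ABD}: card=480000; try (B,hash)→15880, (A,hash)→21080, (B,merge)→90680, (A,merge)→151480, (B,nl_idx)→536680, (B,nl)→2402680 …(+1); best=15880 via (B,hash)
  {ACD}: card=6000; try (D,hash)→3380, (D,merge)→7160, (C,hash)→8880, (D,nl_idx)→10700, (D,nl)→61200, (C,merge)→86800 …(+1); best=3380 via (D,hash)
  {ABCD}: card=480000; try (B,hash)→16580, (B,merge)→91380, (C,hash)→496080, (B,nl_idx)→537380, (B,nl)→2403380, (C,nl)→9615880 …(+1); best=16580 via (B,hash)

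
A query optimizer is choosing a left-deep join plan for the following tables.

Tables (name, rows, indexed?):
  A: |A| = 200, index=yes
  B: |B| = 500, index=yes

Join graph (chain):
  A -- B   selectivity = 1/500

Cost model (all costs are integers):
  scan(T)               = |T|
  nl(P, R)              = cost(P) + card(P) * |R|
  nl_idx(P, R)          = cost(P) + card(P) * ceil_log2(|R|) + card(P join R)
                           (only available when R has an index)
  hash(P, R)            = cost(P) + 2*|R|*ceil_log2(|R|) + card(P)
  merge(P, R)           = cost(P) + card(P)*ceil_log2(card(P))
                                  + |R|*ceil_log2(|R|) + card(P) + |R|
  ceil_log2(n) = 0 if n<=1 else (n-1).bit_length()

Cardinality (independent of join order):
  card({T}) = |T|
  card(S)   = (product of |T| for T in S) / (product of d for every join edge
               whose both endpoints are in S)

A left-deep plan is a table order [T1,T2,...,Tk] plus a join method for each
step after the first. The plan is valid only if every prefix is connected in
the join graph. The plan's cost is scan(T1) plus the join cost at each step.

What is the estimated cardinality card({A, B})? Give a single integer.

200

Tables in S: A(200), B(500)
Edges inside S: A-B(d=500)
numerator = 200 * 500 = 100000
denominator = 500 = 500
card(S) = 100000 / 500 = 200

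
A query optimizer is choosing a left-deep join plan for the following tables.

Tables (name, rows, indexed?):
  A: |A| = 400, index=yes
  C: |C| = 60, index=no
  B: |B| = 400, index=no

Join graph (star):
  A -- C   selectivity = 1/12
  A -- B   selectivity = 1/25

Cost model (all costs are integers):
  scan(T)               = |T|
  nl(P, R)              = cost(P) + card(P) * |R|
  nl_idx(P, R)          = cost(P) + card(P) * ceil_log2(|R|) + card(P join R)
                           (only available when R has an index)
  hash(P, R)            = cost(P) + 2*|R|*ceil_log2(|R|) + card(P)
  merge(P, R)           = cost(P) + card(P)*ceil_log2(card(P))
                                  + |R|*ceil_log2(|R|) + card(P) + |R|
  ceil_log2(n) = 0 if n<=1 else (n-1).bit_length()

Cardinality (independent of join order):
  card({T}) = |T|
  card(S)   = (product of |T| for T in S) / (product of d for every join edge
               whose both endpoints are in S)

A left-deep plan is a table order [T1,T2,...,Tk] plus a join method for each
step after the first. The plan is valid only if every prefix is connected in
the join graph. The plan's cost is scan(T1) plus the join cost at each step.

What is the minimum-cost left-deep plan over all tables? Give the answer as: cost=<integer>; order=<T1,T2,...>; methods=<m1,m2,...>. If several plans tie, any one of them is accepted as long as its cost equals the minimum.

Selinger DP (subsets sized 1..n):
  {A}: scan cost=400, card=400
  {C}: scan cost=60, card=60
  {B}: scan cost=400, card=400
  {AC}: card=2000; try (C,hash)→1520, (A,nl_idx)→2600, (A,merge)→4480, (C,merge)→4820, (A,hash)→7320, (A,nl)→24060 …(+1); best=1520 via (C,hash)
  {AB}: card=6400; try (B,hash)→8000, (A,hash)→8000, (B,merge)→8400, (A,merge)→8400, (A,nl_idx)→10400, (B,nl)→160400 …(+1); best=8000 via (B,hash)
  {ABC}: card=32000; try (B,hash)→10720, (C,hash)→15120, (B,merge)→29520, (C,merge)→98020, (C,nl)→392000, (B,nl)→801520; best=10720 via (B,hash)

cost=10720; order=A,C,B; methods=hash,hash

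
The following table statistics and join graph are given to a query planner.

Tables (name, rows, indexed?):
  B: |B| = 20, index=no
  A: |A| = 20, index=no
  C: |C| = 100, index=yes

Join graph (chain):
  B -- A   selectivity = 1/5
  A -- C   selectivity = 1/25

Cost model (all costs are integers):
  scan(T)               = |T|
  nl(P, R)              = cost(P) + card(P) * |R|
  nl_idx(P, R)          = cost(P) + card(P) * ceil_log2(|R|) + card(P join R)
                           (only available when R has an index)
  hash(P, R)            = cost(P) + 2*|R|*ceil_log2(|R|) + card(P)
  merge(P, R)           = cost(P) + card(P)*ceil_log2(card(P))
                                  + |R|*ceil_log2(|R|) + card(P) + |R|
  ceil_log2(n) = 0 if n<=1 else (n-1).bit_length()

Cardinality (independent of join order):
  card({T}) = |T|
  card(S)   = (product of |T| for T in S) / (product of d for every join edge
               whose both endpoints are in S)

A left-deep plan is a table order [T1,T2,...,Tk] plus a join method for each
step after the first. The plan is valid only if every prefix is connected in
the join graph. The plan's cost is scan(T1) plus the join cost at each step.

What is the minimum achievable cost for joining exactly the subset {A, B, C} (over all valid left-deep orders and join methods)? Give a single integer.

Selinger DP over subsets of {A,B,C}:
  {B}: scan cost=20, card=20
  {A}: scan cost=20, card=20
  {C}: scan cost=100, card=100
  {AB}: card=80; try (B,hash)→240, (A,hash)→240, (B,merge)→260, (A,merge)→260, (B,nl)→420, (A,nl)→420; best=240 via (B,hash)
  {AC}: card=80; try (C,nl_idx)→240, (A,hash)→400, (C,merge)→940, (A,merge)→1020, (C,hash)→1440, (C,nl)→2020 …(+1); best=240 via (C,nl_idx)
  {ABC}: card=320; try (B,hash)→520, (B,merge)→1000, (C,nl_idx)→1120, (C,merge)→1680, (C,hash)→1720, (B,nl)→1840 …(+1); best=520 via (B,hash)

520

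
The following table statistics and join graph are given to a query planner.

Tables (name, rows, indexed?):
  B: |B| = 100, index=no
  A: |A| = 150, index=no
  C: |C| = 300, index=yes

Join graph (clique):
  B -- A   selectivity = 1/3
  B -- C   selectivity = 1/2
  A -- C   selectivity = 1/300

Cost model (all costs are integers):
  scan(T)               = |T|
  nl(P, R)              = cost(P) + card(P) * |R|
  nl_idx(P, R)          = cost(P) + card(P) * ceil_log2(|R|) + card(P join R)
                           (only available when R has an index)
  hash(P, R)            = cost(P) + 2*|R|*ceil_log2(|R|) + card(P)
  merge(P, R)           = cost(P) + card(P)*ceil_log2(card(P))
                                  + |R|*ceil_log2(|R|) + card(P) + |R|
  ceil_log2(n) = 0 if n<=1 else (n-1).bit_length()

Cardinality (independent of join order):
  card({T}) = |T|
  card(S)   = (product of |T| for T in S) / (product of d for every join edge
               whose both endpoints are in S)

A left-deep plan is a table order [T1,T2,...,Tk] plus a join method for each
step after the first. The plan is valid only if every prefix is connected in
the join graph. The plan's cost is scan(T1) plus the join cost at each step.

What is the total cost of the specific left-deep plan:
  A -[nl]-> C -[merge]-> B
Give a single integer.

step 1: scan A: cost=150, card=150
step 2: join C via nl
    card(P join C) = 150*300/(300) = 150
    cost = 150 + 150*300 = 45150
step 3: join B via merge
    card(P join B) = 150*100/(3*2) = 2500
    cost = 45150 + 150*8 + 100*7 + 150 + 100 = 47300

47300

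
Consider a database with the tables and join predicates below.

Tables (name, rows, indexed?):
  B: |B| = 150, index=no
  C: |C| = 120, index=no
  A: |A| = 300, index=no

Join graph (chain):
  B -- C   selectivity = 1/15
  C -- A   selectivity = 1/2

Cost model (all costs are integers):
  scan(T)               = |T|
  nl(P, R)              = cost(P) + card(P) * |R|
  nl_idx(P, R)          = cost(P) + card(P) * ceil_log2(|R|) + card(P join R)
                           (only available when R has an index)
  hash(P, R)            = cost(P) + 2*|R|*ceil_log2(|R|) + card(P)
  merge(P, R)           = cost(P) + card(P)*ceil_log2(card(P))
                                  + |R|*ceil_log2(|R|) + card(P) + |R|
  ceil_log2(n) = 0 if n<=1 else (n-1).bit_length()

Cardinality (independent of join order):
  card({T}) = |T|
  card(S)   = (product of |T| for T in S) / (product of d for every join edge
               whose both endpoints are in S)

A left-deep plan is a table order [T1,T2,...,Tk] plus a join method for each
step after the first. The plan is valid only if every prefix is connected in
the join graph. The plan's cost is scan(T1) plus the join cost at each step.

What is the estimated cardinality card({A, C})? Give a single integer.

Tables in S: A(300), C(120)
Edges inside S: C-A(d=2)
numerator = 300 * 120 = 36000
denominator = 2 = 2
card(S) = 36000 / 2 = 18000

18000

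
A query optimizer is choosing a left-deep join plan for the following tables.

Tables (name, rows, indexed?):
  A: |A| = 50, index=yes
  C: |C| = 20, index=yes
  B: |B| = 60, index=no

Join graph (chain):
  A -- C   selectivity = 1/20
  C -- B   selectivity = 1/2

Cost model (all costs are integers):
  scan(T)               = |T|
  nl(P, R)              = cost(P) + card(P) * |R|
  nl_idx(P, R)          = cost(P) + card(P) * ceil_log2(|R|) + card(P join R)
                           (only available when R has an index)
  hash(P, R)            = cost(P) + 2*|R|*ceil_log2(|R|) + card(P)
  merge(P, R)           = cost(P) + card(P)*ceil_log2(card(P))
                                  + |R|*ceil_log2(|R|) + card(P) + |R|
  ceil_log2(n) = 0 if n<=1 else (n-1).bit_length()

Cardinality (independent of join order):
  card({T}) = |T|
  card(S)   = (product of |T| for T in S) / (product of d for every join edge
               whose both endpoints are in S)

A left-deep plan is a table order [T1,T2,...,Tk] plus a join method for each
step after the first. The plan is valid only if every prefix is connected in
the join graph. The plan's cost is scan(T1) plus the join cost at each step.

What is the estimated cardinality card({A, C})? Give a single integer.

50

Tables in S: A(50), C(20)
Edges inside S: A-C(d=20)
numerator = 50 * 20 = 1000
denominator = 20 = 20
card(S) = 1000 / 20 = 50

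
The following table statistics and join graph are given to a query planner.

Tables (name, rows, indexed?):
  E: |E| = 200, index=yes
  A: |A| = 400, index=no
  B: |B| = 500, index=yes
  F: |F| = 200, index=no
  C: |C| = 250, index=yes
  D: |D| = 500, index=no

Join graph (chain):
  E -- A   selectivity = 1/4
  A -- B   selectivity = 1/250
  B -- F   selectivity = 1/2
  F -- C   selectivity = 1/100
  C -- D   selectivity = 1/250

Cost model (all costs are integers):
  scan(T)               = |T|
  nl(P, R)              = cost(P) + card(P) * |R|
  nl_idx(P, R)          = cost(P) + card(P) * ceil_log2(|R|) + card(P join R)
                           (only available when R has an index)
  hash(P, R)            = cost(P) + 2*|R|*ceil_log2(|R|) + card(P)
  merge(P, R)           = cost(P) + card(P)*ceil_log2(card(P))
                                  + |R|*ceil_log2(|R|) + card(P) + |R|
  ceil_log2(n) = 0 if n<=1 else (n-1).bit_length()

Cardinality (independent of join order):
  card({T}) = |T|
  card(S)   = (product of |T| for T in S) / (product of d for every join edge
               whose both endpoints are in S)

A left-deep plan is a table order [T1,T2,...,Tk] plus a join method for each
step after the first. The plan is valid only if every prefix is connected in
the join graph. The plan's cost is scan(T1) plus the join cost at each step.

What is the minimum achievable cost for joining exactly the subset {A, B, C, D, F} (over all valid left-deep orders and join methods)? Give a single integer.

275900

Selinger DP over subsets of {A,B,C,D,F}:
  {A}: scan cost=400, card=400
  {B}: scan cost=500, card=500
  {F}: scan cost=200, card=200
  {C}: scan cost=250, card=250
  {D}: scan cost=500, card=500
  {AB}: card=800; try (B,nl_idx)→4800, (A,hash)→8200, (B,merge)→9400, (A,merge)→9500, (B,hash)→9800, (B,nl)→200400 …(+1); best=4800 via (B,nl_idx)
  {BF}: card=50000; try (F,hash)→4200, (B,merge)→7000, (F,merge)→7300, (B,hash)→9400, (B,nl_idx)→52000, (B,nl)→100200 …(+1); best=4200 via (F,hash)
  {CF}: card=500; try (C,nl_idx)→2300, (F,hash)→3700, (C,merge)→4250, (F,merge)→4300, (C,hash)→4400, (C,nl)→50200 …(+1); best=2300 via (C,nl_idx)
  {CD}: card=500; try (C,hash)→5000, (C,nl_idx)→5000, (D,merge)→7500, (C,merge)→7750, (D,hash)→9500, (D,nl)→125250 …(+1); best=5000 via (C,hash)
  {ABF}: card=80000; try (F,hash)→8800, (F,merge)→15400, (A,hash)→61400, (F,nl)→164800, (A,merge)→858200, (A,nl)→20004200; best=8800 via (F,hash)
  {BCF}: card=125000; try (B,hash)→11800, (B,merge)→12300, (C,hash)→58200, (B,nl_idx)→131800, (B,nl)→252300, (C,nl_idx)→529200 …(+2); best=11800 via (B,hash)
  {CDF}: card=1000; try (F,hash)→8700, (F,merge)→11800, (D,hash)→11800, (D,merge)→12300, (F,nl)→105000, (D,nl)→252300; best=8700 via (F,hash)
  {ABCF}: card=200000; try (C,hash)→92800, (A,hash)→144000, (C,nl_idx)→848800, (C,merge)→1451050, (A,merge)→2265800, (C,nl)→20008800 …(+1); best=92800 via (C,hash)
  {BCDF}: card=250000; try (B,hash)→18700, (B,merge)→24700, (D,hash)→145800, (B,nl_idx)→267700, (B,nl)→508700, (D,merge)→2266800 …(+1); best=18700 via (B,hash)
  {ABCDF}: card=400000; try (A,hash)→275900, (D,hash)→301800, (D,merge)→3897800, (A,merge)→4772700, (A,nl)→100018700, (D,nl)→100092800; best=275900 via (A,hash)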